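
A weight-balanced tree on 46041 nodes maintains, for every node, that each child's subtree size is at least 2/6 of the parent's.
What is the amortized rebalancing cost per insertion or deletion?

With balance ratio 2/6, tree height is O(log_{6/2}(46041)) = O(log n). A rebalance at a node of size s costs O(s) but requires Omega(s) updates in that subtree to retrigger. Summed over the O(log n) ancestors of the touched leaf, amortized rebalancing is O(log n).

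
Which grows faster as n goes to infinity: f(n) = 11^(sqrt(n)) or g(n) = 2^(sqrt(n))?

f(n) = 11^(sqrt(n)) grows faster: ratio is (11/2)^(sqrt(n)) -> infinity since 11/2 > 1.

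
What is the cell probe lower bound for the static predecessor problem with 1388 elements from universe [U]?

The Patrascu-Thorup lower bound shows any data structure on n = 1388 elements using O(n * polylog(n)) space requires Omega(log log U) query time. van Emde Boas trees achieve O(log log U) with O(U) space.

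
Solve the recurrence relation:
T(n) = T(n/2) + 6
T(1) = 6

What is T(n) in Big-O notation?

Each step divides n by 2 and adds 6. After log_2(n) steps, T(n) = O(log n).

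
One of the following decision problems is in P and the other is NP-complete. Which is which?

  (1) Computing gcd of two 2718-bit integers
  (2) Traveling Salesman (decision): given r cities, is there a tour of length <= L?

(1) is P: the Euclidean algorithm runs in polynomial time in the bit-length.
(2) is NP-complete: reduces from Hamiltonian Cycle.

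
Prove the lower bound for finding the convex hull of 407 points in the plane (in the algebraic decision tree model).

Reduction from sorting: given 407 numbers x_1,...,x_{407}, map x_i to the point (x_i, x_i^2) on the parabola y = x^2. All points are on the convex hull, and walking the hull gives them in sorted x-order. Since sorting requires Omega(n log n), so does planar convex hull.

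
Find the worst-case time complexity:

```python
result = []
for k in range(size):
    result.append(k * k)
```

Time complexity: O(n).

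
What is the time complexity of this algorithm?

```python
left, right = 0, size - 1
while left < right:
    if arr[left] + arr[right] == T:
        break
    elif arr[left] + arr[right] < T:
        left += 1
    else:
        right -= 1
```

Time complexity: O(n).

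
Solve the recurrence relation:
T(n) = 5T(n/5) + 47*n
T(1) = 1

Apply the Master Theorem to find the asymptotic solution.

a=5, b=5, f(n)=47*n. log_5(5) = 1. Case 2: T(n) = O(n log n).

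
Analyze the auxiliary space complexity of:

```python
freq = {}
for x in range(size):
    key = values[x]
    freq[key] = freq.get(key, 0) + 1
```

Space complexity: O(n).
Auxiliary storage grows linearly with the input size n in the worst case.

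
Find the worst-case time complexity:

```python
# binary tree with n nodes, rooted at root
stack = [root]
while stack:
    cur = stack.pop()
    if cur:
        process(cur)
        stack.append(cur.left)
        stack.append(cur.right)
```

Time complexity: O(n).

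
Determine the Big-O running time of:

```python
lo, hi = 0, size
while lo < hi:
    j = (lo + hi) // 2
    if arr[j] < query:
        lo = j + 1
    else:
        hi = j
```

Time complexity: O(log n).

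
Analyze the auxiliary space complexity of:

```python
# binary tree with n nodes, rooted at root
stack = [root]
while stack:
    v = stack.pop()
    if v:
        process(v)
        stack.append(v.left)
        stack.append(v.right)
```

Space complexity: O(n).
Auxiliary storage grows linearly with the input size n in the worst case.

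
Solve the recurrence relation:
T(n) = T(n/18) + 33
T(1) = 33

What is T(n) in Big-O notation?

Each step divides n by 18 and adds 33. After log_18(n) steps, T(n) = O(log n).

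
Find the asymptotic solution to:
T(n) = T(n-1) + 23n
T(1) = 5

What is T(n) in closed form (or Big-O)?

Unrolling: T(n) = 5 + 23*(2 + 3 + ... + n) = 5 + 23*(n(n+1)/2 - 1) = O(n^2).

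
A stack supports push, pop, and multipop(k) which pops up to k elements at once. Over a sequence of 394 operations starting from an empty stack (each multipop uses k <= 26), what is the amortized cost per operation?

Each element is pushed exactly once and popped at most once (whether by pop or as part of a multipop). So the total number of individual pops over the whole sequence is at most the number of pushes, which is at most 394. Total work <= 2 * 394, hence O(1) amortized per operation.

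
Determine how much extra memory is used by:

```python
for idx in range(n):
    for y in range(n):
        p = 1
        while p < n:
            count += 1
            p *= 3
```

Space complexity: O(1).
Only a constant amount of auxiliary storage is used; nothing grows with n.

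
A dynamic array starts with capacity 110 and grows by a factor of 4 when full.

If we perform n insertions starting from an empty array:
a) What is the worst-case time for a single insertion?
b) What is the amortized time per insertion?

(a) Worst-case single insertion: O(n) -- when the array is full at capacity c, the resize copies all c elements, and c can be Theta(n).
(b) Resizes happen at sizes 110, 440, 1760, ... Total copy cost for n insertions: 110 + 440 + ... = O(n) (geometric series with ratio 1/4). Amortized cost per insertion: O(n)/n = O(1).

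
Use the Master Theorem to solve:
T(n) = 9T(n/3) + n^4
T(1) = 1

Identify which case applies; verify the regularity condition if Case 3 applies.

a=9, b=3, f(n)=n^4.
log_3(9) = 2 < 4.
f(n) = Omega(n^(2+epsilon)) for some epsilon > 0, so Case 3 is the candidate.
Regularity: a*f(n/b) = 9*1*(n/3)^4 = (9/81)*1*n^4 <= c*f(n) with c = 9/81 < 1. Satisfied.
Case 3: T(n) = Theta(n^4).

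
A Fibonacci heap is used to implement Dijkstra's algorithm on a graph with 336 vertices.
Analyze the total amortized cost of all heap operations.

Dijkstra performs 336 insert, 336 extract-min, and at most E decrease-key operations. With Fibonacci heap: insert O(1) amortized, extract-min O(log n) amortized, decrease-key O(1) amortized. Total with n = 336: O(n * 1 + n * log n + E * 1) = O(n log n + E).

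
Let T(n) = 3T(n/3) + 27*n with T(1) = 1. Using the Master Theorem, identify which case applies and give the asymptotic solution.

a=3, b=3, f(n)=27*n.
log_3(3) = 1, so n^(log_b(a)) = n.
f(n) = Theta(n), so Case 2 applies.
T(n) = Theta(n log n).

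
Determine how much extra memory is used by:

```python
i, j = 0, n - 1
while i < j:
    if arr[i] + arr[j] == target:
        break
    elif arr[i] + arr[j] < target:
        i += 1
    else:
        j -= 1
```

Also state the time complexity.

Space complexity: O(1).
Only a constant amount of auxiliary storage is used; nothing grows with n.
Time complexity: O(n).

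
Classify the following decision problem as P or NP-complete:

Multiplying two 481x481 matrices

This problem is in P: the schoolbook algorithm runs in O(n^3).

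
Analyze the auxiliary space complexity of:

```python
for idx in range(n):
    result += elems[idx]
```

Space complexity: O(1).
Only a constant amount of auxiliary storage is used; nothing grows with n.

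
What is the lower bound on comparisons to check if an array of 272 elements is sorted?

To verify 272 elements are sorted, we must compare each consecutive pair. Skipping any pair allows an adversary to swap them. Therefore 271 comparisons are necessary and sufficient.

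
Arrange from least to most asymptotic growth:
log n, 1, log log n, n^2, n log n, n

Ordered by growth rate: 1 < log log n < log n < n < n log n < n^2.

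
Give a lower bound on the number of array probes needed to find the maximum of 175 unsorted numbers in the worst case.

Adversary: any unprobed cell could hold a value larger than everything seen so far. If fewer than 175 cells are probed, the adversary places the max in an unprobed cell. So all 175 cells must be examined; together with 175-1 comparisons this is tight.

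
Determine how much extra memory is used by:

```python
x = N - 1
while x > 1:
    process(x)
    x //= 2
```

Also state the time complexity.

Space complexity: O(1).
Only a constant amount of auxiliary storage is used; nothing grows with n.
Time complexity: O(log n).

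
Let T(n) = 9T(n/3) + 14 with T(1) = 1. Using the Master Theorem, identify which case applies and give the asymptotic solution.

a=9, b=3, f(n)=14.
log_3(9) = 2 > 0.
Since f(n) = O(n^0) is polynomially smaller than n^2, Case 1 applies.
T(n) = Theta(n^2).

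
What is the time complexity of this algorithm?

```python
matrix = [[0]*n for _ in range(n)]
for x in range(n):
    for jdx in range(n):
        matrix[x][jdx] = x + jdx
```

Time complexity: O(n^2).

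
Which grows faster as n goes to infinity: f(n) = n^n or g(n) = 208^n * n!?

g(n) = 208^n * n! grows faster: by Stirling n! ~ sqrt(2 pi n)(n/e)^n, so 208^n n! / n^n ~ (208/e)^n sqrt(2 pi n) -> infinity since 208/e > 1.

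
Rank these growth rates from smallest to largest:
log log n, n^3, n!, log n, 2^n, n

Ordered by growth rate: log log n < log n < n < n^3 < 2^n < n!.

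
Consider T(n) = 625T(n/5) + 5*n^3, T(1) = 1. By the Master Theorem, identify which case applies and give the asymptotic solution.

a=625, b=5, f(n)=5*n^3.
log_5(625) = 4 > 3.
Since f(n) = O(n^3) is polynomially smaller than n^4, Case 1 applies.
T(n) = Theta(n^4).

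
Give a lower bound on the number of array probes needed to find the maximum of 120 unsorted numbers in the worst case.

Adversary: any unprobed cell could hold a value larger than everything seen so far. If fewer than 120 cells are probed, the adversary places the max in an unprobed cell. So all 120 cells must be examined; together with 120-1 comparisons this is tight.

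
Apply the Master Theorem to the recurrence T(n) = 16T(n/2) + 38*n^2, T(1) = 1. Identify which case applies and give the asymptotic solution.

a=16, b=2, f(n)=38*n^2.
log_2(16) = 4 > 2.
Since f(n) = O(n^2) is polynomially smaller than n^4, Case 1 applies.
T(n) = Theta(n^4).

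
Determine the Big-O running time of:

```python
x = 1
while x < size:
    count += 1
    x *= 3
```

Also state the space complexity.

Time complexity: O(log n).
Space complexity: O(1).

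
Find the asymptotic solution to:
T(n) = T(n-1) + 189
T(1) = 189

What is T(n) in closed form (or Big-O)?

Unrolling: T(n) = T(n-1) + 189 = T(n-2) + 2*189 = ... = T(1) + (n-1)*189 = 189 + (n-1)*189 = 189n.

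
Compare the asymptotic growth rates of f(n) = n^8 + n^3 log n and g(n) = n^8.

f(n) = n^8 + n^3 log n and g(n) = n^8 are Theta of each other: the lower-order n^3 log n term is o(n^8); both are Theta(n^8).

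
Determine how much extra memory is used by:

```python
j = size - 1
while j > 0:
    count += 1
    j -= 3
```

Space complexity: O(1).
Only a constant amount of auxiliary storage is used; nothing grows with n.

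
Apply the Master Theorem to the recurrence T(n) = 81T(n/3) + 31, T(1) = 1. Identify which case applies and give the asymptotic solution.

a=81, b=3, f(n)=31.
log_3(81) = 4 > 0.
Since f(n) = O(n^0) is polynomially smaller than n^4, Case 1 applies.
T(n) = Theta(n^4).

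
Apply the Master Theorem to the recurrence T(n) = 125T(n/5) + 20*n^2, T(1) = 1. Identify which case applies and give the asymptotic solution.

a=125, b=5, f(n)=20*n^2.
log_5(125) = 3 > 2.
Since f(n) = O(n^2) is polynomially smaller than n^3, Case 1 applies.
T(n) = Theta(n^3).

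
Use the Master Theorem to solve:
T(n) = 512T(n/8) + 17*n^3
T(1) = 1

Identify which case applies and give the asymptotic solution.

a=512, b=8, f(n)=17*n^3.
log_8(512) = 3, so n^(log_b(a)) = n^3.
f(n) = Theta(n^3), so Case 2 applies.
T(n) = Theta(n^3 log n).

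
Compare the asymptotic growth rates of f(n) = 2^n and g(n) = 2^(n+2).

f(n) = 2^n and g(n) = 2^(n+2) are Theta of each other: 2^(n+2) = 2^2 * 2^n = Theta(2^n).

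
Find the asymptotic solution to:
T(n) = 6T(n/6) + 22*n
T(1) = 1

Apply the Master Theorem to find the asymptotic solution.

a=6, b=6, f(n)=22*n. log_6(6) = 1. Case 2: T(n) = O(n log n).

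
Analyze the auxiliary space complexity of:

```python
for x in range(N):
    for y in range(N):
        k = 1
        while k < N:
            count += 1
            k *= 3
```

Space complexity: O(1).
Only a constant amount of auxiliary storage is used; nothing grows with n.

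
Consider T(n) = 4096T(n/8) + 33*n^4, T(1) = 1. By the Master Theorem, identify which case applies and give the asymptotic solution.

a=4096, b=8, f(n)=33*n^4.
log_8(4096) = 4, so n^(log_b(a)) = n^4.
f(n) = Theta(n^4), so Case 2 applies.
T(n) = Theta(n^4 log n).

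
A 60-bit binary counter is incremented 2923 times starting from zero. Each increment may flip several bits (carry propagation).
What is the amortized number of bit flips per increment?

Bit i flips on every 2^i-th increment, so over 2923 increments bit i flips floor(2923/2^i) times. Summing over i: total flips < 2 * 2923. Amortized: < 2 = O(1) per increment.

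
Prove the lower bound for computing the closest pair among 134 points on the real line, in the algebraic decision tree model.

Reduction from element distinctness: given 134 reals, the closest-pair distance is 0 iff two are equal. Element distinctness has an Omega(n log n) lower bound in the algebraic decision tree model (Ben-Or). Therefore closest pair on a line also requires Omega(n log n). Sorting then a linear scan achieves this.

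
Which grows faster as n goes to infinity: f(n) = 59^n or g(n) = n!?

g(n) = n! grows faster: n!/59^n -> infinity by Stirling.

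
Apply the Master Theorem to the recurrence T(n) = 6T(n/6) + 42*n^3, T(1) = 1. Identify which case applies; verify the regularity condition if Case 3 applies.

a=6, b=6, f(n)=42*n^3.
log_6(6) = 1 < 3.
f(n) = Omega(n^(1+epsilon)) for some epsilon > 0, so Case 3 is the candidate.
Regularity: a*f(n/b) = 6*42*(n/6)^3 = (6/216)*42*n^3 <= c*f(n) with c = 6/216 < 1. Satisfied.
Case 3: T(n) = Theta(n^3).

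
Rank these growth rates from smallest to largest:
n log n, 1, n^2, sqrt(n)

Ordered by growth rate: 1 < sqrt(n) < n log n < n^2.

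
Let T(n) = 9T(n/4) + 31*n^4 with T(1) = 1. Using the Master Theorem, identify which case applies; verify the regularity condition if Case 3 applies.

a=9, b=4, f(n)=31*n^4.
log_4(9) = 1.585 < 4.
f(n) = Omega(n^(1.585+epsilon)) for some epsilon > 0, so Case 3 is the candidate.
Regularity: a*f(n/b) = 9*31*(n/4)^4 = (9/256)*31*n^4 <= c*f(n) with c = 9/256 < 1. Satisfied.
Case 3: T(n) = Theta(n^4).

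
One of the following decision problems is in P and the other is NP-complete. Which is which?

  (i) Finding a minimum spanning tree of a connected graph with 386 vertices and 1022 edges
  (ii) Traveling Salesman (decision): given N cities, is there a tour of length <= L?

(i) is P: Kruskal's / Prim's algorithms run in polynomial time.
(ii) is NP-complete: reduces from Hamiltonian Cycle.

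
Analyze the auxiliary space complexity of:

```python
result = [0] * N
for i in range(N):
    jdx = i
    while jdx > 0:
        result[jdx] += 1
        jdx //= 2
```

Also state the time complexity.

Space complexity: O(n).
Auxiliary storage grows linearly with the input size n in the worst case.
Time complexity: O(n log n).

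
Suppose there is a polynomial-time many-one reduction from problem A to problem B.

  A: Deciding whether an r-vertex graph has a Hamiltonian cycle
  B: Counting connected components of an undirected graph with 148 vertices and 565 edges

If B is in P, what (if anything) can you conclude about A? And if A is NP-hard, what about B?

A poly-time reduction A <=_p B means any A-instance can be transformed to a B-instance in poly time.
If B is in P: compose the reduction with B's poly-time algorithm to solve A in poly time, so A is in P.
If A is NP-hard: every NP problem reduces to A, which reduces to B; composing reductions, every NP problem reduces to B, so B is NP-hard.
(Here in fact A is NP-complete and B is in P, so no such reduction is known -- its existence would imply P = NP; the analysis concerns only what the assumed reduction would or would not let you conclude.)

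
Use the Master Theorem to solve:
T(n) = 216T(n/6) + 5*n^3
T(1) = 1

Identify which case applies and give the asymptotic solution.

a=216, b=6, f(n)=5*n^3.
log_6(216) = 3, so n^(log_b(a)) = n^3.
f(n) = Theta(n^3), so Case 2 applies.
T(n) = Theta(n^3 log n).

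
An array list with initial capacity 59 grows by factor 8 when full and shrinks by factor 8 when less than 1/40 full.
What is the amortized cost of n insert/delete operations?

Using potential function Phi = |8*size - capacity|. Resizing costs are offset by potential release. Amortized O(1) per operation.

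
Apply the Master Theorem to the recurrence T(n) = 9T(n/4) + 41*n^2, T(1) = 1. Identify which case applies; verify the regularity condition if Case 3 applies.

a=9, b=4, f(n)=41*n^2.
log_4(9) = 1.585 < 2.
f(n) = Omega(n^(1.585+epsilon)) for some epsilon > 0, so Case 3 is the candidate.
Regularity: a*f(n/b) = 9*41*(n/4)^2 = (9/16)*41*n^2 <= c*f(n) with c = 9/16 < 1. Satisfied.
Case 3: T(n) = Theta(n^2).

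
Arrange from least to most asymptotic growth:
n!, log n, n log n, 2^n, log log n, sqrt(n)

Ordered by growth rate: log log n < log n < sqrt(n) < n log n < 2^n < n!.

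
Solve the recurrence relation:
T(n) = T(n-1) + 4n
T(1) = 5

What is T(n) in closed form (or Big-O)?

Unrolling: T(n) = 5 + 4*(2 + 3 + ... + n) = 5 + 4*(n(n+1)/2 - 1) = O(n^2).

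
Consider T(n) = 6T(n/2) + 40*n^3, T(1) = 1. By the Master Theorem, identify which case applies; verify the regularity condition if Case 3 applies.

a=6, b=2, f(n)=40*n^3.
log_2(6) = 2.585 < 3.
f(n) = Omega(n^(2.585+epsilon)) for some epsilon > 0, so Case 3 is the candidate.
Regularity: a*f(n/b) = 6*40*(n/2)^3 = (6/8)*40*n^3 <= c*f(n) with c = 6/8 < 1. Satisfied.
Case 3: T(n) = Theta(n^3).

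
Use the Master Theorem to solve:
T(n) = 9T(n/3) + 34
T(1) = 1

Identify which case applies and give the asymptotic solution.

a=9, b=3, f(n)=34.
log_3(9) = 2 > 0.
Since f(n) = O(n^0) is polynomially smaller than n^2, Case 1 applies.
T(n) = Theta(n^2).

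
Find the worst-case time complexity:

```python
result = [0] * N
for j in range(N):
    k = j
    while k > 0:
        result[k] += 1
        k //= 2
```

Time complexity: O(n log n).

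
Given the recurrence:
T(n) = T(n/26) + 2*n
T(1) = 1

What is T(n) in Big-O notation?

Geometric series: 2*n*(1 + 1/26 + 1/26^2 + ...) = O(n). T(n) = O(n).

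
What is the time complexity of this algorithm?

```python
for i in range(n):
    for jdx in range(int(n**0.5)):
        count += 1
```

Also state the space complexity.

Time complexity: O(n * sqrt(n)).
Space complexity: O(1).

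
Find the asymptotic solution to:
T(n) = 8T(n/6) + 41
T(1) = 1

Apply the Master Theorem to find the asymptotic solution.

a=8, b=6, f(n)=41. log_6(8) = 1.161. Case 1 of Master Theorem: T(n) = O(n^1.161).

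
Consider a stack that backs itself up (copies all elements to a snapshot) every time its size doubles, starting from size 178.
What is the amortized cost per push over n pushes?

Backups occur at sizes 178, 356, 712, ..., copying 178 + 356 + 712 + ... <= 2n elements total (geometric series). Spread over n pushes, the amortized backup cost is O(1) per push.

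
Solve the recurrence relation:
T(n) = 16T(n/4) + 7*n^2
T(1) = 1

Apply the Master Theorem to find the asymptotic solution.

a=16, b=4, f(n)=7*n^2. log_4(16) = 2. Case 2: T(n) = O(n^2 log n).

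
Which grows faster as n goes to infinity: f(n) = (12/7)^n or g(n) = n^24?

f(n) = (12/7)^n grows faster: (12/7)^n is exponential with base 12/7 > 1, dominating every polynomial.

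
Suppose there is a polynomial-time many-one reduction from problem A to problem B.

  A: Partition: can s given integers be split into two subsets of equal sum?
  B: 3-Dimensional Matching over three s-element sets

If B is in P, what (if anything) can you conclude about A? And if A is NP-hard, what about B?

A poly-time reduction A <=_p B means any A-instance can be transformed to a B-instance in poly time.
If B is in P: compose the reduction with B's poly-time algorithm to solve A in poly time, so A is in P.
If A is NP-hard: every NP problem reduces to A, which reduces to B; composing reductions, every NP problem reduces to B, so B is NP-hard.
(Here in fact A is NP-complete and B is NP-complete.)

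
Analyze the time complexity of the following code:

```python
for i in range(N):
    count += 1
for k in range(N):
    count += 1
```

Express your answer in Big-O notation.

Time complexity: O(n).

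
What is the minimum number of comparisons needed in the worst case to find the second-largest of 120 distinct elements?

Lower bound: finding the max needs 120-1 comparisons. By the adversary weight-doubling argument, the max must personally win >= ceil(log_2(120)) = 7 comparisons; the 2nd-largest is among those 7 losers, needing 7-1 more comparisons. Total >= 120-1 + 7-1 = 125. A balanced knockout tournament achieves this.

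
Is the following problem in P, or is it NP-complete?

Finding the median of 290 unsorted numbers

This problem is in P: linear-time selection (median-of-medians) runs in O(n).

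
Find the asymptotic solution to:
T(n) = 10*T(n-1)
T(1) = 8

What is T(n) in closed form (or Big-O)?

Each step multiplies by 10. T(n) = T(1)*10^(n-1) = 8*10^(n-1).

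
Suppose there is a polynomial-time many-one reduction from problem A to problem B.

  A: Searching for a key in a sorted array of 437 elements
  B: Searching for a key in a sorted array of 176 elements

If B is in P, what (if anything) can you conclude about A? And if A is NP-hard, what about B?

A poly-time reduction A <=_p B means any A-instance can be transformed to a B-instance in poly time.
If B is in P: compose the reduction with B's poly-time algorithm to solve A in poly time, so A is in P.
If A is NP-hard: every NP problem reduces to A, which reduces to B; composing reductions, every NP problem reduces to B, so B is NP-hard.
(Here in fact A is P and B is P.)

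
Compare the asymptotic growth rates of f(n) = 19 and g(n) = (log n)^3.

g(n) = (log n)^3 grows faster: any unbounded function dominates a constant.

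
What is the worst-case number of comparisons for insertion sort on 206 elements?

Insertion sort on reverse-sorted input: 1 + 2 + ... + (206-1) = 21115 comparisons.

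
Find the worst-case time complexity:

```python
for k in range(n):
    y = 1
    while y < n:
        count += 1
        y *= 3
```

Time complexity: O(n log n).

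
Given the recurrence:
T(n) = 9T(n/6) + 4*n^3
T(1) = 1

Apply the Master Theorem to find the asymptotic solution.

a=9, b=6, f(n)=4*n^3. log_6(9) = 1.226 < 3. Case 3: T(n) = O(n^3).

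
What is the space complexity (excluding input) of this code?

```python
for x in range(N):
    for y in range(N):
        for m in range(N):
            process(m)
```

Space complexity: O(1).
Only a constant amount of auxiliary storage is used; nothing grows with n.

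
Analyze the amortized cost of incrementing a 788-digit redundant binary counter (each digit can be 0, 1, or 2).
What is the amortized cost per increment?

A redundant counter on 788 digits allows digit values 0, 1, 2. Increment adds 1 to the least significant digit and carries any 2 to a 0 plus +1 on the next digit. With potential Phi = (number of 2-digits), each increment does O(1) actual work plus a chain of carries, each of which decreases Phi by 1. Amortized O(1).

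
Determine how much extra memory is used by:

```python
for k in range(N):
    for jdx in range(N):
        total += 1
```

Space complexity: O(1).
Only a constant amount of auxiliary storage is used; nothing grows with n.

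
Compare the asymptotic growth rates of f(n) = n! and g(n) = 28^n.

f(n) = n! grows faster: n!/28^n -> infinity by Stirling.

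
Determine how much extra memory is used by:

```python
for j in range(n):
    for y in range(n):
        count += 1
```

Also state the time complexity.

Space complexity: O(1).
Only a constant amount of auxiliary storage is used; nothing grows with n.
Time complexity: O(n^2).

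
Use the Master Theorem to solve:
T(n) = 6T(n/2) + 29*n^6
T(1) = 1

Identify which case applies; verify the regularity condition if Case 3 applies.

a=6, b=2, f(n)=29*n^6.
log_2(6) = 2.585 < 6.
f(n) = Omega(n^(2.585+epsilon)) for some epsilon > 0, so Case 3 is the candidate.
Regularity: a*f(n/b) = 6*29*(n/2)^6 = (6/64)*29*n^6 <= c*f(n) with c = 6/64 < 1. Satisfied.
Case 3: T(n) = Theta(n^6).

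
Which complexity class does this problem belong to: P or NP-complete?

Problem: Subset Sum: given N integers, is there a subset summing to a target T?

This problem is NP-complete: one of Karp's 21 NP-complete problems.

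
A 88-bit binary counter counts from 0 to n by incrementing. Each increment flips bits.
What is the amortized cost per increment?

Bit i flips every 2^i increments. Total flips over n increments: sum_{i=0}^{88} n/2^i < 2n. Amortized cost: 2n/n = O(1).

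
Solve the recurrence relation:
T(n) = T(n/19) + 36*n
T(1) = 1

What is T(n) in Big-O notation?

Geometric series: 36*n*(1 + 1/19 + 1/19^2 + ...) = O(n). T(n) = O(n).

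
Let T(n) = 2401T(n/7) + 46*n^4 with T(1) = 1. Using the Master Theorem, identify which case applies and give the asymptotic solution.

a=2401, b=7, f(n)=46*n^4.
log_7(2401) = 4, so n^(log_b(a)) = n^4.
f(n) = Theta(n^4), so Case 2 applies.
T(n) = Theta(n^4 log n).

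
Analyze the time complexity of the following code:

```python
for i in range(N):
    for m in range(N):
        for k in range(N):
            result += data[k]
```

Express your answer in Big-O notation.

Time complexity: O(n^3).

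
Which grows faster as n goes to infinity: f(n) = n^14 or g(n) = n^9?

f(n) = n^14 grows faster: n^14/n^9 = n^5 -> infinity.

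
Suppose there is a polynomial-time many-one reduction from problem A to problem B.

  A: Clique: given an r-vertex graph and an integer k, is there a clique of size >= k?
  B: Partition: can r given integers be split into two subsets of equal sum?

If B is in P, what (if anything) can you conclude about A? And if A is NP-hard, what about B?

A poly-time reduction A <=_p B means any A-instance can be transformed to a B-instance in poly time.
If B is in P: compose the reduction with B's poly-time algorithm to solve A in poly time, so A is in P.
If A is NP-hard: every NP problem reduces to A, which reduces to B; composing reductions, every NP problem reduces to B, so B is NP-hard.
(Here in fact A is NP-complete and B is NP-complete.)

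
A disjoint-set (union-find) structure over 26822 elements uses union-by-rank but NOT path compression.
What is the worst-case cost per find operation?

Union-by-rank alone keeps every tree's height <= log_2(26822) ~= 14.7. Each find traverses from a node to its root, costing O(height) = O(log n). Without path compression this bound is tight.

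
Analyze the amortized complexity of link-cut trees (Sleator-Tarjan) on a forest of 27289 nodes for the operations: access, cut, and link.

Link-cut trees represent the forest using splay trees over preferred paths. With potential Phi = sum over nodes of log(size of virtual subtree), each access on 27289 nodes is O(log 27289) = O(log n) amortized by the splay-tree access lemma. Cut and link are O(1) plus one access.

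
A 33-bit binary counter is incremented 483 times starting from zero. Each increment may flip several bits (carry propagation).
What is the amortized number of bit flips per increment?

Bit i flips on every 2^i-th increment, so over 483 increments bit i flips floor(483/2^i) times. Summing over i: total flips < 2 * 483. Amortized: < 2 = O(1) per increment.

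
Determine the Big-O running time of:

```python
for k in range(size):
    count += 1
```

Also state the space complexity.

Time complexity: O(n).
Space complexity: O(1).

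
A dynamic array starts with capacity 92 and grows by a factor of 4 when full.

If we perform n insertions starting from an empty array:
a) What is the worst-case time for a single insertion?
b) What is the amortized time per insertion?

(a) Worst-case single insertion: O(n) -- when the array is full at capacity c, the resize copies all c elements, and c can be Theta(n).
(b) Resizes happen at sizes 92, 368, 1472, ... Total copy cost for n insertions: 92 + 368 + ... = O(n) (geometric series with ratio 1/4). Amortized cost per insertion: O(n)/n = O(1).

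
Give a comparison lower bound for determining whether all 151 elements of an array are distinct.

In the algebraic decision-tree model, the YES region for element distinctness on 151 elements has 151! connected components (one per ordering). Ben-Or's theorem then gives a lower bound of Omega(log(n!)) = Omega(n log n).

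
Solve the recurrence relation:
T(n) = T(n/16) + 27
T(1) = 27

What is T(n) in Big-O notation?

Each step divides n by 16 and adds 27. After log_16(n) steps, T(n) = O(log n).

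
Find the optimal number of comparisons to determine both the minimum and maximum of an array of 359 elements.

Naive approach: 716 comparisons (358 for max + 358 for min).
Optimal: Compare elements in pairs first (floor(n/2) = 179 comparisons), then find max among winners and min among losers (179 comparisons each).
Total: ceil(3n/2) - 2 = 537 comparisons. An adversary argument shows this is also a lower bound.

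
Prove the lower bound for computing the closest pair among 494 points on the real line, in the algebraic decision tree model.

Reduction from element distinctness: given 494 reals, the closest-pair distance is 0 iff two are equal. Element distinctness has an Omega(n log n) lower bound in the algebraic decision tree model (Ben-Or). Therefore closest pair on a line also requires Omega(n log n). Sorting then a linear scan achieves this.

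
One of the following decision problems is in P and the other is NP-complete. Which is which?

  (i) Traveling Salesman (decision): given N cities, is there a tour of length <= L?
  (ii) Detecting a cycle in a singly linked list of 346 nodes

(i) is NP-complete: reduces from Hamiltonian Cycle.
(ii) is P: Floyd's tortoise-and-hare runs in O(n) time, O(1) space.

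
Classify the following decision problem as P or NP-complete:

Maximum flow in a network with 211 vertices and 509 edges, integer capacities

This problem is in P: Edmonds-Karp / push-relabel run in polynomial time.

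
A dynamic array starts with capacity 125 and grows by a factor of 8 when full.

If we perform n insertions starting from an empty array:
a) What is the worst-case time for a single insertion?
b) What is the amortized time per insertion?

(a) Worst-case single insertion: O(n) -- when the array is full at capacity c, the resize copies all c elements, and c can be Theta(n).
(b) Resizes happen at sizes 125, 1000, 8000, ... Total copy cost for n insertions: 125 + 1000 + ... = O(n) (geometric series with ratio 1/8). Amortized cost per insertion: O(n)/n = O(1).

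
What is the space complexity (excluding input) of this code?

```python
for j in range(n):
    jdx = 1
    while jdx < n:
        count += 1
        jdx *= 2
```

Space complexity: O(1).
Only a constant amount of auxiliary storage is used; nothing grows with n.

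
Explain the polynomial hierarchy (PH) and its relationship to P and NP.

The polynomial hierarchy is a tower of complexity classes: Sigma_0^P = Pi_0^P = P, Sigma_1^P = NP, Pi_1^P = co-NP, and Sigma_{k+1}^P = NP^{Sigma_k^P}. PH is contained in PSPACE. If any level collapses (Sigma_k = Pi_k), the entire hierarchy collapses to that level.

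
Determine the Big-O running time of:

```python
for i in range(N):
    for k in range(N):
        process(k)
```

Time complexity: O(n^2).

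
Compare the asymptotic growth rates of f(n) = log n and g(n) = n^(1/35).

g(n) = n^(1/35) grows faster: any positive power of n dominates log n.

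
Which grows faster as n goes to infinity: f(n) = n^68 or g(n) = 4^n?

g(n) = 4^n grows faster: any exponential with base > 1 dominates every polynomial.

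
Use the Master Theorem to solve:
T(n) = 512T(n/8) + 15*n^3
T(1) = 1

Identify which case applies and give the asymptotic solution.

a=512, b=8, f(n)=15*n^3.
log_8(512) = 3, so n^(log_b(a)) = n^3.
f(n) = Theta(n^3), so Case 2 applies.
T(n) = Theta(n^3 log n).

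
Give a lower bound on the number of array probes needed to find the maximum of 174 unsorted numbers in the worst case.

Adversary: any unprobed cell could hold a value larger than everything seen so far. If fewer than 174 cells are probed, the adversary places the max in an unprobed cell. So all 174 cells must be examined; together with 174-1 comparisons this is tight.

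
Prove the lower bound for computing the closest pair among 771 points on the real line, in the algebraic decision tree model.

Reduction from element distinctness: given 771 reals, the closest-pair distance is 0 iff two are equal. Element distinctness has an Omega(n log n) lower bound in the algebraic decision tree model (Ben-Or). Therefore closest pair on a line also requires Omega(n log n). Sorting then a linear scan achieves this.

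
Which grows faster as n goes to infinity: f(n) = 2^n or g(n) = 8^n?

g(n) = 8^n grows faster: (8/2)^n -> infinity since 8/2 > 1.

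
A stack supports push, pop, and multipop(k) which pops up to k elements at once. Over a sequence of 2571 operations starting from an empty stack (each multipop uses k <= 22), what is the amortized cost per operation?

Each element is pushed exactly once and popped at most once (whether by pop or as part of a multipop). So the total number of individual pops over the whole sequence is at most the number of pushes, which is at most 2571. Total work <= 2 * 2571, hence O(1) amortized per operation.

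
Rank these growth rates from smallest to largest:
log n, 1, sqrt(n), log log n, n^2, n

Ordered by growth rate: 1 < log log n < log n < sqrt(n) < n < n^2.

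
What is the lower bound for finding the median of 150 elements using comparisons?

To find the median of 150 elements, every element must be compared at least once, so the lower bound is Omega(n). The BFPRT algorithm achieves O(n), making this tight.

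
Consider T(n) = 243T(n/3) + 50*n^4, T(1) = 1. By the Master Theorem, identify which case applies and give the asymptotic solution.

a=243, b=3, f(n)=50*n^4.
log_3(243) = 5 > 4.
Since f(n) = O(n^4) is polynomially smaller than n^5, Case 1 applies.
T(n) = Theta(n^5).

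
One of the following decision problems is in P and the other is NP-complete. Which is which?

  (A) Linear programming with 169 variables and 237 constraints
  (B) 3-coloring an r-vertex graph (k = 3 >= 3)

(A) is P: the ellipsoid and interior-point methods run in polynomial time.
(B) is NP-complete: graph k-coloring for k>=3 is NP-complete by reduction from 3-SAT.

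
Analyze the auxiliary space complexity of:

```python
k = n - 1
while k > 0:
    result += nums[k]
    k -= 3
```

Space complexity: O(1).
Only a constant amount of auxiliary storage is used; nothing grows with n.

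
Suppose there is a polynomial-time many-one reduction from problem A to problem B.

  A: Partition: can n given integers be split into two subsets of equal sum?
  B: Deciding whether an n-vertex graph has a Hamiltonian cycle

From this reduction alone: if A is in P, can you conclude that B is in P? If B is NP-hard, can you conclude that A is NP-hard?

A poly-time reduction A <=_p B transfers tractability DOWN (B easy => A easy) and hardness UP (A hard => B hard), not the reverse.
From A in P, the reduction alone does NOT give B in P: any problem in P trivially reduces to SAT, yet SAT is not known to be in P.
From B NP-hard, the reduction alone does NOT give A NP-hard: again, easy problems reduce to hard ones.
(Here in fact A is NP-complete and B is NP-complete.)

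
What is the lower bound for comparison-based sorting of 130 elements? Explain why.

A comparison-based sorting algorithm corresponds to a decision tree. With 130! possible permutations, the tree has 130! leaves. The height is at least log_2(130!) = Omega(n log n) by Stirling's approximation.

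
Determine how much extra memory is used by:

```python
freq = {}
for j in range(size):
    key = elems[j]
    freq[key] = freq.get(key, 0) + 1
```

Space complexity: O(n).
Auxiliary storage grows linearly with the input size n in the worst case.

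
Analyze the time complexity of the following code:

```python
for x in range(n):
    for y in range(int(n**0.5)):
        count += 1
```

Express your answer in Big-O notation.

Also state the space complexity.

Time complexity: O(n * sqrt(n)).
Space complexity: O(1).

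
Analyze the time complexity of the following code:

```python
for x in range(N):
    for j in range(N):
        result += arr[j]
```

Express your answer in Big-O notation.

Time complexity: O(n^2).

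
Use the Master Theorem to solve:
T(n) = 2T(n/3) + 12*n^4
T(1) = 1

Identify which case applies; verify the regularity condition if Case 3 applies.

a=2, b=3, f(n)=12*n^4.
log_3(2) = 0.6309 < 4.
f(n) = Omega(n^(0.6309+epsilon)) for some epsilon > 0, so Case 3 is the candidate.
Regularity: a*f(n/b) = 2*12*(n/3)^4 = (2/81)*12*n^4 <= c*f(n) with c = 2/81 < 1. Satisfied.
Case 3: T(n) = Theta(n^4).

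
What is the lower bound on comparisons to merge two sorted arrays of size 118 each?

To merge two sorted arrays of size 118, we need at least 235 comparisons in the worst case. An adversary can force every element to be compared.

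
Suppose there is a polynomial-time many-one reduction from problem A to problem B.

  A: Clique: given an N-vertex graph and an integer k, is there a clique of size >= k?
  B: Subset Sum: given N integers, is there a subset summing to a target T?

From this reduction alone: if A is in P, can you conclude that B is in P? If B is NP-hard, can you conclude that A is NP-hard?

A poly-time reduction A <=_p B transfers tractability DOWN (B easy => A easy) and hardness UP (A hard => B hard), not the reverse.
From A in P, the reduction alone does NOT give B in P: any problem in P trivially reduces to SAT, yet SAT is not known to be in P.
From B NP-hard, the reduction alone does NOT give A NP-hard: again, easy problems reduce to hard ones.
(Here in fact A is NP-complete and B is NP-complete.)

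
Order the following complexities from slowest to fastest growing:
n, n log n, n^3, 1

Ordered by growth rate: 1 < n < n log n < n^3.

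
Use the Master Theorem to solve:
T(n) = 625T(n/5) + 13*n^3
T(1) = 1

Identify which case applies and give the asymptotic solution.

a=625, b=5, f(n)=13*n^3.
log_5(625) = 4 > 3.
Since f(n) = O(n^3) is polynomially smaller than n^4, Case 1 applies.
T(n) = Theta(n^4).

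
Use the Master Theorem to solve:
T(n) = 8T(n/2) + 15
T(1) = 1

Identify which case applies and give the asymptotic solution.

a=8, b=2, f(n)=15.
log_2(8) = 3 > 0.
Since f(n) = O(n^0) is polynomially smaller than n^3, Case 1 applies.
T(n) = Theta(n^3).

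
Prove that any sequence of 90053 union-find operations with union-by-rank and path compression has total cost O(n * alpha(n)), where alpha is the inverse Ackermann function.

Using Tarjan's analysis with rank-based potential function. Union-by-rank keeps tree height O(log n). Path compression flattens paths during find. For n = 90053 operations, total cost is O(n * alpha(n)), effectively O(n) since alpha grows incredibly slowly.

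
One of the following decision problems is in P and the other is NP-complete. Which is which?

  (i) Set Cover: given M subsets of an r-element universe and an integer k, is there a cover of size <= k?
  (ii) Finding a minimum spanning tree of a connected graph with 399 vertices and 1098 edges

(i) is NP-complete: one of Karp's 21 NP-complete problems (with k part of the input).
(ii) is P: Kruskal's / Prim's algorithms run in polynomial time.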